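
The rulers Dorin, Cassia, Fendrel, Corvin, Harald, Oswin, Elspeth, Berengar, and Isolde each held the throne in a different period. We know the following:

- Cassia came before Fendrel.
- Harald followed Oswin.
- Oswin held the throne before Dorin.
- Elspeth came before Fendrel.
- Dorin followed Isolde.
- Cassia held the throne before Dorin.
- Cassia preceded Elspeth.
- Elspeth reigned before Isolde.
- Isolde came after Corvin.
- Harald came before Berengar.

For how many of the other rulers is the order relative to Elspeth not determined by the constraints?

Forced before Elspeth: Cassia; forced after Elspeth: Dorin, Fendrel, and Isolde.
That leaves Berengar, Corvin, Harald, and Oswin with no forced order relative to Elspeth — 4.

4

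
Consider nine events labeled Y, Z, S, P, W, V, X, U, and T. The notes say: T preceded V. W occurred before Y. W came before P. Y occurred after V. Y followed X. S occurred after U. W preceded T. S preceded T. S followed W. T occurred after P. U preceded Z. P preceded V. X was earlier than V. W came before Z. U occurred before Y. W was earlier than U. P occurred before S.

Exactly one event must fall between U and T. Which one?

S

Tracing the constraints gives U → S → T, so S sits after U and before T.
No other event is forced both after U and before T.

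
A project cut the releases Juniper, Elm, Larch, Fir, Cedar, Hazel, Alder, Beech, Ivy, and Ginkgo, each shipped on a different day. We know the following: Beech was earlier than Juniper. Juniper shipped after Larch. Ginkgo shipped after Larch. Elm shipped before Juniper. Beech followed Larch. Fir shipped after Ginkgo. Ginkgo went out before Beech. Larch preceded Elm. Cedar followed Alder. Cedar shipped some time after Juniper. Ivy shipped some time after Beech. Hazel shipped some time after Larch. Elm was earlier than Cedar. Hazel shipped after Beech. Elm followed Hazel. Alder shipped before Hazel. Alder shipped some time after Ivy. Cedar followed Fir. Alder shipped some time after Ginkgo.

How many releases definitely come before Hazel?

5

Directly stated before Hazel: Alder, Beech, and Larch.
Ginkgo reaches Hazel via Ginkgo → Beech → Hazel.
Ivy reaches Hazel via Ivy → Alder → Hazel.
That's Alder, Beech, Ginkgo, Ivy, and Larch — 5 in all.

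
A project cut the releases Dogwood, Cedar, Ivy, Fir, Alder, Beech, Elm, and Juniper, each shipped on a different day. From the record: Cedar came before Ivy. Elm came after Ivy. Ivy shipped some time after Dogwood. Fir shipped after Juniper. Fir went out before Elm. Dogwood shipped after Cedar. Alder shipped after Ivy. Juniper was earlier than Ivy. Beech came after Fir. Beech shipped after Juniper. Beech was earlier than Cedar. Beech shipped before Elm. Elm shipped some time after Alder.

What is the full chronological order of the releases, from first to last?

The constraints fix every adjacent pair, so only one ordering works:
Juniper → Fir → Beech → Cedar → Dogwood → Ivy → Alder → Elm.

Juniper, Fir, Beech, Cedar, Dogwood, Ivy, Alder, Elm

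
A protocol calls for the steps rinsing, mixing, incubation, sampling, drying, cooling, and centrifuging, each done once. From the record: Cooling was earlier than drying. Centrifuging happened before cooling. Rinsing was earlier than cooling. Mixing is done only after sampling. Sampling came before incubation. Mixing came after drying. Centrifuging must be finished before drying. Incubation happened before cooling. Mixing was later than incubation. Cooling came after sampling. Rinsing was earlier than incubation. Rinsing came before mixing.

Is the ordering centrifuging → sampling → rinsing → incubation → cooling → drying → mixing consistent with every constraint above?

Check each stated constraint against the proposed order — e.g. sampling is ahead of mixing; centrifuging is ahead of drying. Every pair is in the required order; nothing is violated.

yes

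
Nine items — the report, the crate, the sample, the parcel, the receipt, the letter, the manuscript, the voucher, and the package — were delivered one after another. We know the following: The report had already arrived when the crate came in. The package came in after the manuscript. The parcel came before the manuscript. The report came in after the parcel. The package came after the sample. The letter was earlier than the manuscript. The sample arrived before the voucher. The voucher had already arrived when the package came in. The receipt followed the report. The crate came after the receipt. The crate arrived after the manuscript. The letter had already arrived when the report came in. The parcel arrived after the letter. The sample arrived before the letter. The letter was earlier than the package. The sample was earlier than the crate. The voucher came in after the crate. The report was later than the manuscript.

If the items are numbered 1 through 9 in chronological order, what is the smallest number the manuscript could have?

The letter, the parcel, and the sample must all come before the manuscript — 3 forced predecessors.
Nothing else is forced ahead of the manuscript, so its earliest slot is position 3 + 1 = 4.

4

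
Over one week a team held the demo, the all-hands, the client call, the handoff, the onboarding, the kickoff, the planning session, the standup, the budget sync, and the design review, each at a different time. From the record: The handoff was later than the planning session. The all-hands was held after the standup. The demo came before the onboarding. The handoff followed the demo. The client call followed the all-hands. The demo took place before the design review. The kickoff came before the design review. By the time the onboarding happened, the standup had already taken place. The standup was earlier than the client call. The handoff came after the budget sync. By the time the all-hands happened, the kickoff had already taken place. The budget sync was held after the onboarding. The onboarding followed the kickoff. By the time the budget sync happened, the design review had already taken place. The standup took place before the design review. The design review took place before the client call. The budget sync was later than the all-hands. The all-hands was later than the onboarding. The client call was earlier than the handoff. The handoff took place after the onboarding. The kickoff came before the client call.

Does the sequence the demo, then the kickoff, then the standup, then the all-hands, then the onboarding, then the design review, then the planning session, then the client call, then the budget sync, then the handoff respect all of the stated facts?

no

The constraints require the onboarding before the all-hands, but in the proposed sequence the all-hands appears ahead of the onboarding. That one violation is enough.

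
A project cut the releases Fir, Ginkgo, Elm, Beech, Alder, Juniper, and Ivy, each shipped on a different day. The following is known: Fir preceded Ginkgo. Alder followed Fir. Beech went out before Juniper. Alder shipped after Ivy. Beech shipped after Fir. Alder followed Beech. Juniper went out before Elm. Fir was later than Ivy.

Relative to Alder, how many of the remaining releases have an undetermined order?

3

Forced before Alder: Beech, Fir, and Ivy.
That leaves Elm, Ginkgo, and Juniper with no forced order relative to Alder — 3.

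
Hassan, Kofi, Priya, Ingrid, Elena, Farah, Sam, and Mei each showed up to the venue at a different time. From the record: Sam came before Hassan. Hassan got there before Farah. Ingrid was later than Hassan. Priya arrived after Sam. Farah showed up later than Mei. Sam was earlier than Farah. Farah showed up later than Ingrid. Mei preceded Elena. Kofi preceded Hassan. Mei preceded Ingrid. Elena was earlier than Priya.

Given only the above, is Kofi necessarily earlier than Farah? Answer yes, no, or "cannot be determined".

Chain the constraints: Kofi → Hassan → Farah. Each link is directly stated, so Kofi comes before Farah.

yes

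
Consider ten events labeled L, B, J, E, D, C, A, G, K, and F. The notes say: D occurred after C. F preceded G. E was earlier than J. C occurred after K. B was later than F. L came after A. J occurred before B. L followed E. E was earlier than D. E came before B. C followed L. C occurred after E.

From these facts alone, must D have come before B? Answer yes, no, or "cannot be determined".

cannot be determined

No chain of stated constraints runs from D to B, and none runs from B to D either.
So the relative order of D and B is not fixed by the given facts.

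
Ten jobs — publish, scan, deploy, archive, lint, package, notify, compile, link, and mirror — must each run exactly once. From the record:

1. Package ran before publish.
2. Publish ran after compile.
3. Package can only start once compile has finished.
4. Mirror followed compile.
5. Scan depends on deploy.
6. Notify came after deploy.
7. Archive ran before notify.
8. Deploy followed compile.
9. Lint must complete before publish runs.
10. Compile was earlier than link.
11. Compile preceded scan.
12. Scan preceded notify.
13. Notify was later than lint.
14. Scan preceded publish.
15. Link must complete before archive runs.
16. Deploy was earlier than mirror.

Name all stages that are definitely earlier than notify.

archive, compile, deploy, link, lint, scan

Directly stated before notify: archive, deploy, lint, and scan.
Compile reaches notify via compile → deploy → notify.
Link reaches notify via link → archive → notify.
No chain forces package (or any of the others) ahead of notify.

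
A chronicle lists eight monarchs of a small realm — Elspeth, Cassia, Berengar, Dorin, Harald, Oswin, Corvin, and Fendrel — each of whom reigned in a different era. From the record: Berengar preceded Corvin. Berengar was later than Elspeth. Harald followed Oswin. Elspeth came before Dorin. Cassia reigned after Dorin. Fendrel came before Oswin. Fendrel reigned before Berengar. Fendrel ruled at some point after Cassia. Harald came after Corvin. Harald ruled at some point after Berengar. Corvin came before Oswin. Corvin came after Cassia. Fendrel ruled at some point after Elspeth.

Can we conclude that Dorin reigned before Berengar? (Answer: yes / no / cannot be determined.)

yes

Chain the constraints: Dorin → Cassia → Fendrel → Berengar. Each link is directly stated, so Dorin comes before Berengar.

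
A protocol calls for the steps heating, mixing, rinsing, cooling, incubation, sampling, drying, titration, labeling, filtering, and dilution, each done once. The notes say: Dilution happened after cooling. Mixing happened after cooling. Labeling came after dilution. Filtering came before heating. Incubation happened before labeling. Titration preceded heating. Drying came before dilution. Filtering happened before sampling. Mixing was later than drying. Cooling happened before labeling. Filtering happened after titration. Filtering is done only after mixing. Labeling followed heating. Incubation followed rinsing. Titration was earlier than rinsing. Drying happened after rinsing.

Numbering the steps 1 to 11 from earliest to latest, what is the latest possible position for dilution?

10

Dilution must come before labeling — 1 step forced after it.
Everything else can be placed before dilution in some valid order, so dilution can sit as late as position 11 − 1 = 10.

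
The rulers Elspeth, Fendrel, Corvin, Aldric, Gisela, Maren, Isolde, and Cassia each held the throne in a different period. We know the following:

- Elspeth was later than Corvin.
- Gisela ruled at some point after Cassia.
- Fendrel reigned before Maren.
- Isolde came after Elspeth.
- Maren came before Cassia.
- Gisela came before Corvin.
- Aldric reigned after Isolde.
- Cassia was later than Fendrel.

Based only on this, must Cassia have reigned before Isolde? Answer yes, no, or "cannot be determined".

yes

Chain the constraints: Cassia → Gisela → Corvin → Elspeth → Isolde. Each link is directly stated, so Cassia comes before Isolde.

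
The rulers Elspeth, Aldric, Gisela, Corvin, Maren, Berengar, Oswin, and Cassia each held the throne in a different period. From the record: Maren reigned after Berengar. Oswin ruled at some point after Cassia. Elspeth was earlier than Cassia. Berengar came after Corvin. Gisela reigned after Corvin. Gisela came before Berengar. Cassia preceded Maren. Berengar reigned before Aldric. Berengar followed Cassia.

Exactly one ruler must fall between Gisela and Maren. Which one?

Berengar

Tracing the constraints gives Gisela → Berengar → Maren, so Berengar sits after Gisela and before Maren.
No other ruler is forced both after Gisela and before Maren.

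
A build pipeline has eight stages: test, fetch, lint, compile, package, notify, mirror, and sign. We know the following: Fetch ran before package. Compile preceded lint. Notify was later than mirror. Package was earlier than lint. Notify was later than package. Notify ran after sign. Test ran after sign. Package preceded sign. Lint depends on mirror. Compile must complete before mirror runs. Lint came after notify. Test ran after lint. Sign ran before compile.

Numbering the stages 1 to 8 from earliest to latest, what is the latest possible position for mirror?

5

Mirror must come before lint, notify, and test — 3 stages forced after it.
Everything else can be placed before mirror in some valid order, so mirror can sit as late as position 8 − 3 = 5.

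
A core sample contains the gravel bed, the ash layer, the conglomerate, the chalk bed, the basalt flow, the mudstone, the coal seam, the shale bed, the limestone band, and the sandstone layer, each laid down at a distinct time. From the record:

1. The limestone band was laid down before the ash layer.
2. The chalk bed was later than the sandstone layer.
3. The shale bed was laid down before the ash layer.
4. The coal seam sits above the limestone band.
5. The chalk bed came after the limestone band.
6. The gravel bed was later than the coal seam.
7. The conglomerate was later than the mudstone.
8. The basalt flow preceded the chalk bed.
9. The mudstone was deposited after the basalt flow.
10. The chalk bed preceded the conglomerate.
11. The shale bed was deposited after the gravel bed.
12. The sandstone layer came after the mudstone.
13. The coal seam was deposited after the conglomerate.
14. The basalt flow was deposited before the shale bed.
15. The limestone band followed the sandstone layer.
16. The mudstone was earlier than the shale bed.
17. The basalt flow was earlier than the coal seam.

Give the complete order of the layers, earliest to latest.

the basalt flow, the mudstone, the sandstone layer, the limestone band, the chalk bed, the conglomerate, the coal seam, the gravel bed, the shale bed, the ash layer

The constraints fix every adjacent pair, so only one ordering works:
the basalt flow → the mudstone → the sandstone layer → the limestone band → the chalk bed → the conglomerate → the coal seam → the gravel bed → the shale bed → the ash layer.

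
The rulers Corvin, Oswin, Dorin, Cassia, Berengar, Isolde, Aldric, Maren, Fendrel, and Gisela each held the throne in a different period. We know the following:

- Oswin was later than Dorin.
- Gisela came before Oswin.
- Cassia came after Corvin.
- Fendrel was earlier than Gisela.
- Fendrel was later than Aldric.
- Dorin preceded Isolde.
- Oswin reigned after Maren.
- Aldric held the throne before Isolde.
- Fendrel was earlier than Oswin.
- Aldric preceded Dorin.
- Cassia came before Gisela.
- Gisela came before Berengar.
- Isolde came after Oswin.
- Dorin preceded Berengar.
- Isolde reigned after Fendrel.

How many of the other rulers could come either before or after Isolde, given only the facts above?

Forced before Isolde: Aldric, Cassia, Corvin, Dorin, Fendrel, Gisela, Maren, and Oswin.
That leaves Berengar with no forced order relative to Isolde — 1.

1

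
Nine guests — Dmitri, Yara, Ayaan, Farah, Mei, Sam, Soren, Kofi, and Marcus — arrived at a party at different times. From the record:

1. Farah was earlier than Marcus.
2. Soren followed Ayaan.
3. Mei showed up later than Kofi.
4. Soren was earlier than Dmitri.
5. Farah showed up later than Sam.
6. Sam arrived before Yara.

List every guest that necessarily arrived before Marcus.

Directly stated before Marcus: Farah.
Sam reaches Marcus via Sam → Farah → Marcus.
No chain forces Ayaan (or any of the others) ahead of Marcus.

Farah, Sam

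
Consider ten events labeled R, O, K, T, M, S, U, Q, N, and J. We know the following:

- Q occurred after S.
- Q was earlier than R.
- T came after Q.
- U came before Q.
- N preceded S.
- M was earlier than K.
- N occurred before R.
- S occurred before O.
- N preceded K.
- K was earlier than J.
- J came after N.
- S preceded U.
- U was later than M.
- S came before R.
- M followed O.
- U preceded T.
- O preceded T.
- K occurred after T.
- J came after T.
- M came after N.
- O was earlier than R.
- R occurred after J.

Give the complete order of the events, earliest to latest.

The constraints fix every adjacent pair, so only one ordering works:
N → S → O → M → U → Q → T → K → J → R.

N, S, O, M, U, Q, T, K, J, R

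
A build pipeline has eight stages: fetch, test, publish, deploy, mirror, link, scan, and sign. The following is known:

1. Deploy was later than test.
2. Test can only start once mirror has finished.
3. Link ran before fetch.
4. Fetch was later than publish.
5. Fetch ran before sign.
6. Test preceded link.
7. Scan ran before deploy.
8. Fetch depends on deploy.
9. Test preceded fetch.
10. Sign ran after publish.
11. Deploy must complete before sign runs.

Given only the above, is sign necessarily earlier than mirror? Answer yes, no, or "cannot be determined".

Tracing the constraints gives mirror → test → fetch → sign, so mirror must come before sign.
That means sign cannot be before mirror.

no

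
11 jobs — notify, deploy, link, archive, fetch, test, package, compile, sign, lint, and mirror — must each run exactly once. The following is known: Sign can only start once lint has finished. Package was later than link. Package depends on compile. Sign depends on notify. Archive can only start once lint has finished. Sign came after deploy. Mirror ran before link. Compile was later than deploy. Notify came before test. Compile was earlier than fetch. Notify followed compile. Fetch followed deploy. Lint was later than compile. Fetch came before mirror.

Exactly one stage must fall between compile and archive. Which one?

Tracing the constraints gives compile → lint → archive, so lint sits after compile and before archive.
No other stage is forced both after compile and before archive.

lint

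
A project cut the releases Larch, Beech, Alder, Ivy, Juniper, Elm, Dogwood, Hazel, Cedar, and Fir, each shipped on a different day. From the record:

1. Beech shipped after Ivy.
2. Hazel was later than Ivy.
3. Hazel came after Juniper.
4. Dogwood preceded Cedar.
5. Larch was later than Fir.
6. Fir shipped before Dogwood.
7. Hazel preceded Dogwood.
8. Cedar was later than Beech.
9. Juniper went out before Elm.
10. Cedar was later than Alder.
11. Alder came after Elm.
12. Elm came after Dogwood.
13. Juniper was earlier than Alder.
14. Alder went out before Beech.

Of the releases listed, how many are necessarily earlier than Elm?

Directly stated before Elm: Dogwood and Juniper.
Fir reaches Elm via Fir → Dogwood → Elm.
Hazel reaches Elm via Hazel → Dogwood → Elm.
Ivy reaches Elm via Ivy → Hazel → Dogwood → Elm.
No chain forces Larch (or any of the others) ahead of Elm.
That's Dogwood, Fir, Hazel, Ivy, and Juniper — 5 in all.

5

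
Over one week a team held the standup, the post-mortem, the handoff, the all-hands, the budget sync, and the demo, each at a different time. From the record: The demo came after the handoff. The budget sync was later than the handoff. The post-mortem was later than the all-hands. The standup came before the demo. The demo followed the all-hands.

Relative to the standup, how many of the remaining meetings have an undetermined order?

4

Forced after the standup: the demo.
That leaves the all-hands, the budget sync, the handoff, and the post-mortem with no forced order relative to the standup — 4.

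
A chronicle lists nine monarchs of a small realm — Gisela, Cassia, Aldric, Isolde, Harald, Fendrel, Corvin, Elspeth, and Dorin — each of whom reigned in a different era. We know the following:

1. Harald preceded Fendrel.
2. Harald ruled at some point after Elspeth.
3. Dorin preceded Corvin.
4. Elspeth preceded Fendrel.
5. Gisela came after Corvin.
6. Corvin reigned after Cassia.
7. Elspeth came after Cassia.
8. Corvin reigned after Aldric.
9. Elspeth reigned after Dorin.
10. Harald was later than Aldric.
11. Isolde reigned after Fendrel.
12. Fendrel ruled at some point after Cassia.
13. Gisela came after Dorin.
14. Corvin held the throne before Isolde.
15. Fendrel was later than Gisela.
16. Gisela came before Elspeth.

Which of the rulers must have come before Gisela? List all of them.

Aldric, Cassia, Corvin, Dorin

Directly stated before Gisela: Corvin and Dorin.
Aldric reaches Gisela via Aldric → Corvin → Gisela.
Cassia reaches Gisela via Cassia → Corvin → Gisela.
No chain forces Fendrel (or any of the others) ahead of Gisela.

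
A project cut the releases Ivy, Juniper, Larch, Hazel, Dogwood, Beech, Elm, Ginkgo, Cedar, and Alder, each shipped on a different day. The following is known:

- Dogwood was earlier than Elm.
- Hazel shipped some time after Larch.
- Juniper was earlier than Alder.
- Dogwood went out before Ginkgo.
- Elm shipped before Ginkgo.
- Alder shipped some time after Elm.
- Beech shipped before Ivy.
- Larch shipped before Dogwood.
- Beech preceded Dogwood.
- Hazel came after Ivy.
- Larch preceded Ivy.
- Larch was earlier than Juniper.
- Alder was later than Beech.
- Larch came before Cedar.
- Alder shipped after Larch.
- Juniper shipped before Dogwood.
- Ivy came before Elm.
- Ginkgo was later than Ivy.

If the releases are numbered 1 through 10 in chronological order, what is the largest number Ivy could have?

Ivy must come before Alder, Elm, Ginkgo, and Hazel — 4 releases forced after it.
Everything else can be placed before Ivy in some valid order, so Ivy can sit as late as position 10 − 4 = 6.

6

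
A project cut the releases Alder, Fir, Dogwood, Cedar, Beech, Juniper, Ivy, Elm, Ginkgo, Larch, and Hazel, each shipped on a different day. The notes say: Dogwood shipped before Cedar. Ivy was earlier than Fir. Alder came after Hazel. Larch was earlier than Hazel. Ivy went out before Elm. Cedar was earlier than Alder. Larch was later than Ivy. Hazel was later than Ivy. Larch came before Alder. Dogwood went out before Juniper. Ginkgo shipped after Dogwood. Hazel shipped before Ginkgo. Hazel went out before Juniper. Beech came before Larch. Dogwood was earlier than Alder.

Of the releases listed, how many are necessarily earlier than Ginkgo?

5

Directly stated before Ginkgo: Dogwood and Hazel.
Beech reaches Ginkgo via Beech → Larch → Hazel → Ginkgo.
Ivy reaches Ginkgo via Ivy → Hazel → Ginkgo.
Larch reaches Ginkgo via Larch → Hazel → Ginkgo.
No chain forces Cedar (or any of the others) ahead of Ginkgo.
That's Beech, Dogwood, Hazel, Ivy, and Larch — 5 in all.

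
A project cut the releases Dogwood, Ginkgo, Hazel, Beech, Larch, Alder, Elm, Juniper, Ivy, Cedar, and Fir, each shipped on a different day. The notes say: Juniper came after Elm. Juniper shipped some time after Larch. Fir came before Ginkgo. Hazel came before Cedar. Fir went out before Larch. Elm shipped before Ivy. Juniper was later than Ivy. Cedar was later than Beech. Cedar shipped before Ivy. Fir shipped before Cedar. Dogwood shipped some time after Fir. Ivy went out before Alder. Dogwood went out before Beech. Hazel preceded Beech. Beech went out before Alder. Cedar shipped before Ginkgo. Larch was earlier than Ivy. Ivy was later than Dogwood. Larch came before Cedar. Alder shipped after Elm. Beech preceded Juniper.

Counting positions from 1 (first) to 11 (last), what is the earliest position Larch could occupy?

Fir must come before Larch — 1 forced predecessor.
Nothing else is forced ahead of Larch, so its earliest slot is position 1 + 1 = 2.

2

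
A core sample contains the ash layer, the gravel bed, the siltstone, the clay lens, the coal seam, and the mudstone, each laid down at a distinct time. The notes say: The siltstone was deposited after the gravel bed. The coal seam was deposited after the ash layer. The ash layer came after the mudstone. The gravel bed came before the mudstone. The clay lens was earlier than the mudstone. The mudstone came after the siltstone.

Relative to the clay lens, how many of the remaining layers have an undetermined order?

Forced after the clay lens: the ash layer, the coal seam, and the mudstone.
That leaves the gravel bed and the siltstone with no forced order relative to the clay lens — 2.

2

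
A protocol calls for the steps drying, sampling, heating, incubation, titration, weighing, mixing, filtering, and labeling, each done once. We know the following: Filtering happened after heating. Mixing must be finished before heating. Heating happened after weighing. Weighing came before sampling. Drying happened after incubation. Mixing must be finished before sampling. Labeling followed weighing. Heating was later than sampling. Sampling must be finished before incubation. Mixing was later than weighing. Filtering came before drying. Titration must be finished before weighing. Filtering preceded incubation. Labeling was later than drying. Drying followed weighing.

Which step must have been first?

Titration has a chain of constraints placing it before every other step, so titration must be first.

titration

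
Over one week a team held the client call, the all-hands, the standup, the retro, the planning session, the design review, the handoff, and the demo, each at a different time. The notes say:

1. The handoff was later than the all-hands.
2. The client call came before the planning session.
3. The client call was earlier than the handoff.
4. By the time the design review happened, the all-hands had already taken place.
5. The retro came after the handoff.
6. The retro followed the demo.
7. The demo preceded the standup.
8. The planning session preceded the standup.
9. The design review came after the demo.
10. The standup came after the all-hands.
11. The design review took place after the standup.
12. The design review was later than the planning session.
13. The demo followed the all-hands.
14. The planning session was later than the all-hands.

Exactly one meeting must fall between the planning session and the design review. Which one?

Tracing the constraints gives the planning session → the standup → the design review, so the standup sits after the planning session and before the design review.
No other meeting is forced both after the planning session and before the design review.

the standup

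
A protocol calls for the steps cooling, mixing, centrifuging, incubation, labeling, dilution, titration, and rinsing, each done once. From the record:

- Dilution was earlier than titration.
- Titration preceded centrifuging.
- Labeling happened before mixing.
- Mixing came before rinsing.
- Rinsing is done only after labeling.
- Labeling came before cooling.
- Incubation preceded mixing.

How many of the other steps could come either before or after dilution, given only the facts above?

5

Forced after dilution: centrifuging and titration.
That leaves cooling, incubation, labeling, mixing, and rinsing with no forced order relative to dilution — 5.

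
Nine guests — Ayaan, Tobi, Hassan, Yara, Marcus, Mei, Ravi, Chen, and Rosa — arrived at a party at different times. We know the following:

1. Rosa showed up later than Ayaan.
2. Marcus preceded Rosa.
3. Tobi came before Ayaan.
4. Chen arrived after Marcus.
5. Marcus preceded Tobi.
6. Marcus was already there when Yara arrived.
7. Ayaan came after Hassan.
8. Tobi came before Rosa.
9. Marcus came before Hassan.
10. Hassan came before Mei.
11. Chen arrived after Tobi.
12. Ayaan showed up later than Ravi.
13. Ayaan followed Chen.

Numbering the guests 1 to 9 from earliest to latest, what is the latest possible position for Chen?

7

Chen must come before Ayaan and Rosa — 2 guests forced after them.
Everything else can be placed before Chen in some valid order, so Chen can sit as late as position 9 − 2 = 7.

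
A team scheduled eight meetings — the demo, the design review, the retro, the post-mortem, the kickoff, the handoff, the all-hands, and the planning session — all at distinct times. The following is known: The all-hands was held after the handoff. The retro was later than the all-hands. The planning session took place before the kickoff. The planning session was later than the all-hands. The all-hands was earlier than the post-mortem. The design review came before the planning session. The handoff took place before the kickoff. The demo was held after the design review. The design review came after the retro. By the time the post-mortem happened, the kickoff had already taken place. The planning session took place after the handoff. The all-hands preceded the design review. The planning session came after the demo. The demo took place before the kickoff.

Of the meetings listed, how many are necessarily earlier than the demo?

Directly stated before the demo: the design review.
The all-hands reaches the demo via the all-hands → the design review → the demo.
The handoff reaches the demo via the handoff → the all-hands → the design review → the demo.
The retro reaches the demo via the retro → the design review → the demo.
That's the all-hands, the design review, the handoff, and the retro — 4 in all.

4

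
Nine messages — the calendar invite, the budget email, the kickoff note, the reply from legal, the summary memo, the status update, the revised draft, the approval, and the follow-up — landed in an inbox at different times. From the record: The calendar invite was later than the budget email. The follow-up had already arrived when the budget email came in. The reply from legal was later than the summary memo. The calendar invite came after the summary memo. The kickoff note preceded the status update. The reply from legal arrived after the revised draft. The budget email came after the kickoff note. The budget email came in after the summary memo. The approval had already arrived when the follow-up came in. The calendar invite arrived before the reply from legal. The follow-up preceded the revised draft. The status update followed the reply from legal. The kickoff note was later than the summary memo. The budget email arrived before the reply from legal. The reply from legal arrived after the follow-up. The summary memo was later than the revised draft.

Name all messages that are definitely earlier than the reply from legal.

Directly stated before the reply from legal: the budget email, the calendar invite, the follow-up, the revised draft, and the summary memo.
The approval reaches the reply from legal via the approval → the follow-up → the reply from legal.
The kickoff note reaches the reply from legal via the kickoff note → the budget email → the reply from legal.
No chain forces the status update ahead of the reply from legal.

the approval, the budget email, the calendar invite, the follow-up, the kickoff note, the revised draft, the summary memo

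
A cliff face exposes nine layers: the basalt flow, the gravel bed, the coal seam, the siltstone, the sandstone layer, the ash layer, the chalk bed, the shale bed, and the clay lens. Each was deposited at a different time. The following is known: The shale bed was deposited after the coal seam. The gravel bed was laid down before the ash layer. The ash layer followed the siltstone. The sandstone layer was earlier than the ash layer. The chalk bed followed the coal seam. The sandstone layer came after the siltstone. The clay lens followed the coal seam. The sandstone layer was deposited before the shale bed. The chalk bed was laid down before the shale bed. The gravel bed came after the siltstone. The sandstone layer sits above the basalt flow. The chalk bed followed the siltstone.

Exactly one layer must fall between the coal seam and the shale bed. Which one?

the chalk bed

Tracing the constraints gives the coal seam → the chalk bed → the shale bed, so the chalk bed sits after the coal seam and before the shale bed.
No other layer is forced both after the coal seam and before the shale bed.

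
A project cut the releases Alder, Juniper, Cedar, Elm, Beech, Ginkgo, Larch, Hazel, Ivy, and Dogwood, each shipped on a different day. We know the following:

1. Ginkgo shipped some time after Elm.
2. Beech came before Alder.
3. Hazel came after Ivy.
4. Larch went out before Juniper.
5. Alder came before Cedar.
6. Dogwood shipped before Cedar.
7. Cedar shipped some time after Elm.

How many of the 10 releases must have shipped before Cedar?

4

Directly stated before Cedar: Alder, Dogwood, and Elm.
Beech reaches Cedar via Beech → Alder → Cedar.
No chain forces Juniper (or any of the others) ahead of Cedar.
That's Alder, Beech, Dogwood, and Elm — 4 in all.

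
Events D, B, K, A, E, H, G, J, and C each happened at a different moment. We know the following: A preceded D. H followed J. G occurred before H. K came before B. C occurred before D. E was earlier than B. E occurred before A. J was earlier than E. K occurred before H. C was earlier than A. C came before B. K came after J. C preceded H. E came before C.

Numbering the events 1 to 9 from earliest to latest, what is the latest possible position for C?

C must come before A, B, D, and H — 4 events forced after it.
Everything else can be placed before C in some valid order, so C can sit as late as position 9 − 4 = 5.

5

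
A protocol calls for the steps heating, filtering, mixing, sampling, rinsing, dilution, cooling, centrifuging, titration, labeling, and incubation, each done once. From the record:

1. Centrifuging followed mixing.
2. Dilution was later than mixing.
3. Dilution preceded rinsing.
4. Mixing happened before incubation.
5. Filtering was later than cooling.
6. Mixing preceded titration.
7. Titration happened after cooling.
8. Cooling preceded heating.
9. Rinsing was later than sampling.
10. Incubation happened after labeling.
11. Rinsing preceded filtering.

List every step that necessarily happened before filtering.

cooling, dilution, mixing, rinsing, sampling

Directly stated before filtering: cooling and rinsing.
Dilution reaches filtering via dilution → rinsing → filtering.
Mixing reaches filtering via mixing → dilution → rinsing → filtering.
Sampling reaches filtering via sampling → rinsing → filtering.
No chain forces titration (or any of the others) ahead of filtering.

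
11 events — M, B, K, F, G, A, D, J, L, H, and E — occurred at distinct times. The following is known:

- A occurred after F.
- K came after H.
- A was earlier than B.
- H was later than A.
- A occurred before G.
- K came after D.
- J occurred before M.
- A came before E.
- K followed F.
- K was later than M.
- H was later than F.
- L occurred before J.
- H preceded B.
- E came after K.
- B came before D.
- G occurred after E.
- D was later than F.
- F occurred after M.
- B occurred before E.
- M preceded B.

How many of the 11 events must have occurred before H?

5

Directly stated before H: A and F.
J reaches H via J → M → F → H.
L reaches H via L → J → M → F → H.
M reaches H via M → F → H.
No chain forces K (or any of the others) ahead of H.
That's A, F, J, L, and M — 5 in all.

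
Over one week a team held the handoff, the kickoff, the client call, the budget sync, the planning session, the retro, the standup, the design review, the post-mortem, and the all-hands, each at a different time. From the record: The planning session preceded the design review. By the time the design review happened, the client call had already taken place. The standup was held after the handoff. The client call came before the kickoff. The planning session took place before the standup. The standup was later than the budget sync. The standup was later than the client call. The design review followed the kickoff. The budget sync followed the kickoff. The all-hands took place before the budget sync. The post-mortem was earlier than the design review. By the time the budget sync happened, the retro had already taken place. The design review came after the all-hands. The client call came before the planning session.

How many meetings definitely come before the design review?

Directly stated before the design review: the all-hands, the client call, the kickoff, the planning session, and the post-mortem.
No chain forces the handoff (or any of the others) ahead of the design review.
That's the all-hands, the client call, the kickoff, the planning session, and the post-mortem — 5 in all.

5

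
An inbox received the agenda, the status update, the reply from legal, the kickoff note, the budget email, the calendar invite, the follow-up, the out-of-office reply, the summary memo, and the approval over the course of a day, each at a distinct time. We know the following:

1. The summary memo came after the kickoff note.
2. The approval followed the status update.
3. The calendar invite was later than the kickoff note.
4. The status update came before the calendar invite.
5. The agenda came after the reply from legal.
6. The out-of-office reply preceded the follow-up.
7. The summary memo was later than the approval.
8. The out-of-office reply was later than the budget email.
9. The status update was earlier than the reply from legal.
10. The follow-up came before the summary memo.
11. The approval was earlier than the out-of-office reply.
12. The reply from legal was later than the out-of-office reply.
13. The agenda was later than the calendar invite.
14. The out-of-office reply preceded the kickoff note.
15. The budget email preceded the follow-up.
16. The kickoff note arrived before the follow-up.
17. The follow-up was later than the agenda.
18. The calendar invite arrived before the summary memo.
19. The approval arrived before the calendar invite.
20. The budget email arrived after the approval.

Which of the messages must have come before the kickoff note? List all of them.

the approval, the budget email, the out-of-office reply, the status update

Directly stated before the kickoff note: the out-of-office reply.
The approval reaches the kickoff note via the approval → the out-of-office reply → the kickoff note.
The budget email reaches the kickoff note via the budget email → the out-of-office reply → the kickoff note.
The status update reaches the kickoff note via the status update → the approval → the out-of-office reply → the kickoff note.
No chain forces the reply from legal (or any of the others) ahead of the kickoff note.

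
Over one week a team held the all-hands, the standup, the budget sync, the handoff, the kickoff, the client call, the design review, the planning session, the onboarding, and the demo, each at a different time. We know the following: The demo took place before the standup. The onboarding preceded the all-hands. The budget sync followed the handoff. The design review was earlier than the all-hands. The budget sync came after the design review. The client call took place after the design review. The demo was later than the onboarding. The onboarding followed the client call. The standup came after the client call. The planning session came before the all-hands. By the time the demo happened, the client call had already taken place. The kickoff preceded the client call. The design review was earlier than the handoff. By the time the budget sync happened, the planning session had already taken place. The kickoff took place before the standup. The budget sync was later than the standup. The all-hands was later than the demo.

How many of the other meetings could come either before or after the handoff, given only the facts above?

Forced before the handoff: the design review; forced after the handoff: the budget sync.
That leaves the all-hands, the client call, the demo, the kickoff, the onboarding, the planning session, and the standup with no forced order relative to the handoff — 7.

7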